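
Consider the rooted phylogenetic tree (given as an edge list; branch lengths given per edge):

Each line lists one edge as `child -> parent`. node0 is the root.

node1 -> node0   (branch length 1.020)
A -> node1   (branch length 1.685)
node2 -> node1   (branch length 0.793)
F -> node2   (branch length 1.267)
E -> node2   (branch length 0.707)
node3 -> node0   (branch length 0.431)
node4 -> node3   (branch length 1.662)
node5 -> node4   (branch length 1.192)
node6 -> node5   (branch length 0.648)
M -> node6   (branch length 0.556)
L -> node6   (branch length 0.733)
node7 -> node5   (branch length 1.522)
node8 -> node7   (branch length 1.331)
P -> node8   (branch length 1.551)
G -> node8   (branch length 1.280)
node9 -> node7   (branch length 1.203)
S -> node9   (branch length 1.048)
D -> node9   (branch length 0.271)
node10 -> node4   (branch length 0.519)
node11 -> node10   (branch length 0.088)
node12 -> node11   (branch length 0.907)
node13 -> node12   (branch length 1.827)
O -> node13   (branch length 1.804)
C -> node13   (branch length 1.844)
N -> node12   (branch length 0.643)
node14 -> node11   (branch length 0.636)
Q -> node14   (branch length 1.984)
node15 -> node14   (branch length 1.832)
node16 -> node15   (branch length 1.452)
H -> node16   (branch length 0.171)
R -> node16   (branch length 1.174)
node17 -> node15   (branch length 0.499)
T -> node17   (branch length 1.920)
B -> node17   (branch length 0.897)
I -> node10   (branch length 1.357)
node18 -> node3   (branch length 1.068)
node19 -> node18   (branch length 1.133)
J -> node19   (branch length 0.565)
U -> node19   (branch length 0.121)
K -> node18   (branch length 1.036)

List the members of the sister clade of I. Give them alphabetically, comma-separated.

I attaches to the tree at the node subtending ((((O,C),N),(Q,((H,R),(T,B)))),I).
The other lineage descending from that same node — the sister group — is (((O,C),N),(Q,((H,R),(T,B)))); its 8 tips in alphabetical order are the answer.

B, C, H, N, O, Q, R, T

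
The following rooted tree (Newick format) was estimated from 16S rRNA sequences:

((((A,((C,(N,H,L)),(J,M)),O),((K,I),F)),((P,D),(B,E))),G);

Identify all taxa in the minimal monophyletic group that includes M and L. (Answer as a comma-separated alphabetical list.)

Tracing M: it sits inside (J,M).
Tracing L: it sits inside (N,H,L).
The smallest clade enclosing both is ((C,(N,H,L)),(J,M)); the answer is its 6 terminal taxa in alphabetical order.

C, H, J, L, M, N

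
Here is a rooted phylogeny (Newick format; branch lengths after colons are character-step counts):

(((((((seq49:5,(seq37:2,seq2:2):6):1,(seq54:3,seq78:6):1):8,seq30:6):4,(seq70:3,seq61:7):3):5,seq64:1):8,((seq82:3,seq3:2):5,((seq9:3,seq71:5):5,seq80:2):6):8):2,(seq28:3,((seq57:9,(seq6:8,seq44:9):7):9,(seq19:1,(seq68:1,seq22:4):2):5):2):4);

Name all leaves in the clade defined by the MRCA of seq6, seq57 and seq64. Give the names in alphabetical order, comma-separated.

Tracing seq6: it sits inside (seq6,seq44).
Tracing seq57: it sits inside (seq57,(seq6,seq44)).
Tracing seq64: it sits inside (((((seq49,(seq37,seq2)),(seq54,seq78)),seq30),(seq70,seq61)),seq64).
The smallest clade enclosing all 3 is the whole tree (their MRCA is the root), so the answer is all 21 tips in alphabetical order.

seq19, seq2, seq22, seq28, seq3, seq30, seq37, seq44, seq49, seq54, seq57, seq6, seq61, seq64, seq68, seq70, seq71, seq78, seq80, seq82, seq9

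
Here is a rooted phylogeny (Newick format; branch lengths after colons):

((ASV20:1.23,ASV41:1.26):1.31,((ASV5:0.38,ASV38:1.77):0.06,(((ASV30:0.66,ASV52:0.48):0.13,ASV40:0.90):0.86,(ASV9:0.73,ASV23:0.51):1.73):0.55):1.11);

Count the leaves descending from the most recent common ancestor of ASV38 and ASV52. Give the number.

7

The MRCA of ASV38 and ASV52 is the node subtending ((ASV5,ASV38),(((ASV30,ASV52),ASV40),(ASV9,ASV23))).
That clade contains 7 terminal taxa: ASV23, ASV30, ASV38, ASV40, ASV5, ASV52, ASV9.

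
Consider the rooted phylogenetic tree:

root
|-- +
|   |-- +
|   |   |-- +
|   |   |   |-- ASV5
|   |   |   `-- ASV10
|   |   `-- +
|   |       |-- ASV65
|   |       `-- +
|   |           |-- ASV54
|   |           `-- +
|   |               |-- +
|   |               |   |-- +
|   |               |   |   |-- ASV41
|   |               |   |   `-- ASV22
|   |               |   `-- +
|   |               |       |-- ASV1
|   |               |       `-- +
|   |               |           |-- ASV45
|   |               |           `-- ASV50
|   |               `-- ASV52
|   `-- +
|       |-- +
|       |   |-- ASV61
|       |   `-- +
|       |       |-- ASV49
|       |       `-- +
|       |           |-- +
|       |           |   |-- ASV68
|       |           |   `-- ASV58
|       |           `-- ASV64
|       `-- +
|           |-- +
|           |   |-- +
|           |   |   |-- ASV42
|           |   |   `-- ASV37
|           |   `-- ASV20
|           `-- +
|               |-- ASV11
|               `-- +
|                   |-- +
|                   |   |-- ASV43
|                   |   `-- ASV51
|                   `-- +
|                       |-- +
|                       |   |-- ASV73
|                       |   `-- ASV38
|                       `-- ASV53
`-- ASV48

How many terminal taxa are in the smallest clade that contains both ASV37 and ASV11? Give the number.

The MRCA of ASV37 and ASV11 is the node subtending (((ASV42,ASV37),ASV20),(ASV11,((ASV43,ASV51),((ASV73,ASV38),ASV53)))).
That clade contains 9 terminal taxa: ASV11, ASV20, ASV37, ASV38, ASV42, ASV43, ASV51, ASV53, ASV73.

9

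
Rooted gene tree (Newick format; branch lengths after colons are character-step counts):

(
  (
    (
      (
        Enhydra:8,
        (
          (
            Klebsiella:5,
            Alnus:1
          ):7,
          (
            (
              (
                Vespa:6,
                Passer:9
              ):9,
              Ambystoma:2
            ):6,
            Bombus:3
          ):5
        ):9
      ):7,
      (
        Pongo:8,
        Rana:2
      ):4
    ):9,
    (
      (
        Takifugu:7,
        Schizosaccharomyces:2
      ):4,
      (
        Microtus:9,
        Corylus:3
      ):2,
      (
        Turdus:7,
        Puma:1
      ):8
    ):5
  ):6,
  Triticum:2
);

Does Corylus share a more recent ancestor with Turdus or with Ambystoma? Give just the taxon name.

The MRCA of Corylus and Turdus subtends ((Takifugu,Schizosaccharomyces),(Microtus,Corylus),(Turdus,Puma)) (6 taxa).
The MRCA of Corylus and Ambystoma subtends (((Enhydra,((Klebsiella,Alnus),(((Vespa,Passer),Ambystoma),Bombus))),(Pongo,Rana)),((Takifugu,Schizosaccharomyces),(Microtus,Corylus),(Turdus,Puma))) (15 taxa).
The first is nested inside the second, so Corylus shares a more recent common ancestor with Turdus.

Turdus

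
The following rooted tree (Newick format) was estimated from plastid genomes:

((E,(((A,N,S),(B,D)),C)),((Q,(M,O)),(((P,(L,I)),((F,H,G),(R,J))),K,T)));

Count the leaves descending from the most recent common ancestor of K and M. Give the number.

13

The MRCA of K and M is the node subtending ((Q,(M,O)),(((P,(L,I)),((F,H,G),(R,J))),K,T)).
That clade contains 13 terminal taxa: F, G, H, I, J, K, L, M, O, P, Q, R, T.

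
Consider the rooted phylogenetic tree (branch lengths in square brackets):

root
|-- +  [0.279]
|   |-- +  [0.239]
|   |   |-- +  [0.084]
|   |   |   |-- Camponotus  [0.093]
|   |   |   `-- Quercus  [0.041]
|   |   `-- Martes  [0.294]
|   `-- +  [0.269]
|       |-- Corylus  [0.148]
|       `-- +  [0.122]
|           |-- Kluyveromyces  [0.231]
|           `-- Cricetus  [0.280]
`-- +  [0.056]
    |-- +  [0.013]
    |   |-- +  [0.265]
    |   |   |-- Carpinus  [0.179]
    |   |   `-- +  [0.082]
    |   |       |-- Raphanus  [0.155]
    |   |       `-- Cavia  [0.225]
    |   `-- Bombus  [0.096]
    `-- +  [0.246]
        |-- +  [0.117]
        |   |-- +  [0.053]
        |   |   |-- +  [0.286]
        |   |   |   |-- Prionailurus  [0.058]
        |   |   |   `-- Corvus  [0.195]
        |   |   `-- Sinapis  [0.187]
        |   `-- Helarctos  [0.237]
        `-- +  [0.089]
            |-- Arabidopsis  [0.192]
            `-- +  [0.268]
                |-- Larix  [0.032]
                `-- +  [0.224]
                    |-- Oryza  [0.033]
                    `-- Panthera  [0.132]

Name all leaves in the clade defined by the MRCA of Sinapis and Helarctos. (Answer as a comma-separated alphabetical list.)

Tracing Sinapis: it sits inside ((Prionailurus,Corvus),Sinapis).
Tracing Helarctos: it sits inside (((Prionailurus,Corvus),Sinapis),Helarctos).
The smallest clade enclosing both is (((Prionailurus,Corvus),Sinapis),Helarctos); the answer is its 4 terminal taxa in alphabetical order.

Corvus, Helarctos, Prionailurus, Sinapis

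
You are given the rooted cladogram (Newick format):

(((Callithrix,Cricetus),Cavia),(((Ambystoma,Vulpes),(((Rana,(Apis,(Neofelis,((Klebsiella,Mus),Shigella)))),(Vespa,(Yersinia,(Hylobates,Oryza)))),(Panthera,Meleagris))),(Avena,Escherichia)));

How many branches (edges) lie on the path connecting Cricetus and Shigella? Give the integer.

12

The MRCA of Cricetus and Shigella is the root of the tree.
From Cricetus up to that node: 3 branches. From Shigella up to the same node: 9 branches. Total: 3 + 9 = 12.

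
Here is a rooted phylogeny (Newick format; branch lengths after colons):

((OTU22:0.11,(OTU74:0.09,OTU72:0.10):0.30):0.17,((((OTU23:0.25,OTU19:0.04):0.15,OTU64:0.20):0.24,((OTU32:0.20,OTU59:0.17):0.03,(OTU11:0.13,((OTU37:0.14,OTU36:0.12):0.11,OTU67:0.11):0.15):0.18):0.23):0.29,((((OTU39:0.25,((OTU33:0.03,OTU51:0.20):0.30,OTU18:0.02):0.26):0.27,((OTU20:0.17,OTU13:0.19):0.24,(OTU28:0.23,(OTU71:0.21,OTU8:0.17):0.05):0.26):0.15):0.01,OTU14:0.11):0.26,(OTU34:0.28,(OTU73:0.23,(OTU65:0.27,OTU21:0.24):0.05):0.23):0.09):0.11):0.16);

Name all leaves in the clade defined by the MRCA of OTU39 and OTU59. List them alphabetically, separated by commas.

Tracing OTU39: it sits inside (OTU39,((OTU33,OTU51),OTU18)).
Tracing OTU59: it sits inside (OTU32,OTU59).
The smallest clade enclosing both is ((((OTU23,OTU19),OTU64),((OTU32,OTU59),(OTU11,((OTU37,OTU36),OTU67)))),((((OTU39,((OTU33,OTU51),OTU18)),((OTU20,OTU13),(OTU28,(OTU71,OTU8)))),OTU14),(OTU34,(OTU73,(OTU65,OTU21))))); the answer is its 23 terminal taxa in alphabetical order.

OTU11, OTU13, OTU14, OTU18, OTU19, OTU20, OTU21, OTU23, OTU28, OTU32, OTU33, OTU34, OTU36, OTU37, OTU39, OTU51, OTU59, OTU64, OTU65, OTU67, OTU71, OTU73, OTU8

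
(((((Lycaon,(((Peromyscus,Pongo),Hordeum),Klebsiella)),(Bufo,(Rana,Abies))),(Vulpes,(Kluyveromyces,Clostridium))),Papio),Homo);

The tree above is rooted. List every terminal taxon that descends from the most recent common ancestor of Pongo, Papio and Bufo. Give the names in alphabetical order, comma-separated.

Tracing Pongo: it sits inside (Peromyscus,Pongo).
Tracing Papio: it sits inside ((((Lycaon,(((Peromyscus,Pongo),Hordeum),Klebsiella)),(Bufo,(Rana,Abies))),(Vulpes,(Kluyveromyces,Clostridium))),Papio).
Tracing Bufo: it sits inside (Bufo,(Rana,Abies)).
The smallest clade enclosing all 3 is ((((Lycaon,(((Peromyscus,Pongo),Hordeum),Klebsiella)),(Bufo,(Rana,Abies))),(Vulpes,(Kluyveromyces,Clostridium))),Papio); the answer is its 12 terminal taxa in alphabetical order.

Abies, Bufo, Clostridium, Hordeum, Klebsiella, Kluyveromyces, Lycaon, Papio, Peromyscus, Pongo, Rana, Vulpes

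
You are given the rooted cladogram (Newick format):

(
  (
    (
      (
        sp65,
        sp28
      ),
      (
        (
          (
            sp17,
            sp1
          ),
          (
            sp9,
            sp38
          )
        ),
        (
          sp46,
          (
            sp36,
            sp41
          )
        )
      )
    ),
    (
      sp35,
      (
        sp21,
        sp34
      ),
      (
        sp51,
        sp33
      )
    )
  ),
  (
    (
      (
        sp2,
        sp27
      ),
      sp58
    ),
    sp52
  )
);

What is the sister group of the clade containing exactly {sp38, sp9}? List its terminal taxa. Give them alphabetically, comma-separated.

The clade containing exactly {sp38, sp9} attaches to the tree at the node subtending ((sp17,sp1),(sp9,sp38)).
The other lineage descending from that same node — the sister group — is (sp17,sp1); its 2 tips in alphabetical order are the answer.

sp1, sp17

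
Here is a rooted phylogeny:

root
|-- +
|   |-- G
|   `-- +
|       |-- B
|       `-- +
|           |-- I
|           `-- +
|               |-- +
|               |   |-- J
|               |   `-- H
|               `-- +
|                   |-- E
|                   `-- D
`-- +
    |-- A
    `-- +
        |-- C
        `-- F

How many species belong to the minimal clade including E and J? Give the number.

4

The MRCA of E and J is the node subtending ((J,H),(E,D)).
That clade contains 4 terminal taxa: D, E, H, J.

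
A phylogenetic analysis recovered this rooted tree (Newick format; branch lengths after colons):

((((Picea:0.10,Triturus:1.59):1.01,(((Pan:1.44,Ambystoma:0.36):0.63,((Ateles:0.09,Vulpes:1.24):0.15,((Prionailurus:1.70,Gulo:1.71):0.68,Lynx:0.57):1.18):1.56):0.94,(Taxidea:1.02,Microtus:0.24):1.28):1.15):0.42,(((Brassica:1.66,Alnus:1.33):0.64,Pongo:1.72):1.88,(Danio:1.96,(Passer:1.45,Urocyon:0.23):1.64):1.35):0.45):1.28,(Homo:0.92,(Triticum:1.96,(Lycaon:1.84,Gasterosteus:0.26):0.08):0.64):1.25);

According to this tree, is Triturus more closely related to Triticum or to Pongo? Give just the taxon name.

The MRCA of Triturus and Pongo subtends (((Picea,Triturus),(((Pan,Ambystoma),((Ateles,Vulpes),((Prionailurus,Gulo),Lynx))),(Taxidea,Microtus))),(((Brassica,Alnus),Pongo),(Danio,(Passer,Urocyon)))) (17 taxa).
The MRCA of Triturus and Triticum is the root, subtending the entire tree (21 taxa).
The first is nested inside the second, so Triturus shares a more recent common ancestor with Pongo.

Pongo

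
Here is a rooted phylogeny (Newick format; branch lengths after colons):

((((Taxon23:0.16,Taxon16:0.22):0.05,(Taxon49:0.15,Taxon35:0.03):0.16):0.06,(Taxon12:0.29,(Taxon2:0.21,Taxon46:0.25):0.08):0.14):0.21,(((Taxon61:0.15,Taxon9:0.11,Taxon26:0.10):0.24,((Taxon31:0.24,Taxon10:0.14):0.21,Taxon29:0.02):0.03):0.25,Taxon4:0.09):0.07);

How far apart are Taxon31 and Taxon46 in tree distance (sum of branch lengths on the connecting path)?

1.48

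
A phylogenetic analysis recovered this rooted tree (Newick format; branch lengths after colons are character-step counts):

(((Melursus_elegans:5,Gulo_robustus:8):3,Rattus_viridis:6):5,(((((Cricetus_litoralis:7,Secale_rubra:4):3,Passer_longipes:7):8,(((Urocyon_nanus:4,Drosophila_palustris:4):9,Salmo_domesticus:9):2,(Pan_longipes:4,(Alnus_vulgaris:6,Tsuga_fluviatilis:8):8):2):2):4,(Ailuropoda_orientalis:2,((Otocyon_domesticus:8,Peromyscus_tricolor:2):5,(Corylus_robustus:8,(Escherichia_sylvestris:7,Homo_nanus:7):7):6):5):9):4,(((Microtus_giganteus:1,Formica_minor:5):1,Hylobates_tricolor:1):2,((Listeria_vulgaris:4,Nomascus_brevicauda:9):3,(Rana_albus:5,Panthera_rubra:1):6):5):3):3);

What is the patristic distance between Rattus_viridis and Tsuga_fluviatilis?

42

The path runs Rattus_viridis → … → MRCA → … → Tsuga_fluviatilis; the MRCA is the root of the tree.
Branch lengths along that path: 6 + 5 + 3 + 4 + 4 + 2 + 2 + 8 + 8 = 42.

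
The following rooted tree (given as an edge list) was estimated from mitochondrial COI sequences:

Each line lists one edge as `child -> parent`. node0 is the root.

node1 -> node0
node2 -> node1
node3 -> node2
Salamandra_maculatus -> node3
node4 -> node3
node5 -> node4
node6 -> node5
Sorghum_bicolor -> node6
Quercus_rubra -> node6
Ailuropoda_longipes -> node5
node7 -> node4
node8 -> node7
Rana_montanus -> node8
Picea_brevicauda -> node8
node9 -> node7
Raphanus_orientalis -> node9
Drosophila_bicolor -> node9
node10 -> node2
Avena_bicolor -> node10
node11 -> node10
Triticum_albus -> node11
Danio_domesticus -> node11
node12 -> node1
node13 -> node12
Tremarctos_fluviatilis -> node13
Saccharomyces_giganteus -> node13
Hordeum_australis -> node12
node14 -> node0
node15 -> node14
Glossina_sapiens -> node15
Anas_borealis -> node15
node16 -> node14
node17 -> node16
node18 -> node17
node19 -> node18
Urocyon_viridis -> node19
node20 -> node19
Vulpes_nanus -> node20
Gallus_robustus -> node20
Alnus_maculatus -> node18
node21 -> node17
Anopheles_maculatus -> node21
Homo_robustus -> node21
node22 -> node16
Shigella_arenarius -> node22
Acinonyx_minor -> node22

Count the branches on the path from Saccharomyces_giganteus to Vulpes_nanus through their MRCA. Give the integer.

11

The MRCA of Saccharomyces_giganteus and Vulpes_nanus is the root of the tree.
From Saccharomyces_giganteus up to that node: 4 branches. From Vulpes_nanus up to the same node: 7 branches. Total: 4 + 7 = 11.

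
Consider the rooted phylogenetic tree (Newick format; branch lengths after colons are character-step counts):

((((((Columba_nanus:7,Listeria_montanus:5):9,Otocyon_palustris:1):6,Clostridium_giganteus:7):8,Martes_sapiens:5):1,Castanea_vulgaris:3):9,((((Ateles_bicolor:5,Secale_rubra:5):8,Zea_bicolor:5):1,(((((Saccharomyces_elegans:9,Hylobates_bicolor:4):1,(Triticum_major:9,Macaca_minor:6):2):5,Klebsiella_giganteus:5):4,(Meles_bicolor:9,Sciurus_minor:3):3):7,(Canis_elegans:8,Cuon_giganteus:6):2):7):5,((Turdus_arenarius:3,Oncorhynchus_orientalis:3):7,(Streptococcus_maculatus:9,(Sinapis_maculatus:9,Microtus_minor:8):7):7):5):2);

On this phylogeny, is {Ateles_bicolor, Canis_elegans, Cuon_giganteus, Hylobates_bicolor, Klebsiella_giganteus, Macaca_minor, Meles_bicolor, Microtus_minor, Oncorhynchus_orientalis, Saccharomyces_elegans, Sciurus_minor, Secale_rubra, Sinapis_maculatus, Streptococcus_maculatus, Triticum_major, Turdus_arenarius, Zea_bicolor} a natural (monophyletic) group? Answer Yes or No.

Yes

The most recent common ancestor of these taxa subtends ((((Ateles_bicolor,Secale_rubra),Zea_bicolor),(((((Saccharomyces_elegans,Hylobates_bicolor),(Triticum_major,Macaca_minor)),Klebsiella_giganteus),(Meles_bicolor,Sciurus_minor)),(Canis_elegans,Cuon_giganteus))),((Turdus_arenarius,Oncorhynchus_orientalis),(Streptococcus_maculatus,(Sinapis_maculatus,Microtus_minor)))).
That clade has exactly 17 tips — every listed taxon and nothing else — so the group is monophyletic.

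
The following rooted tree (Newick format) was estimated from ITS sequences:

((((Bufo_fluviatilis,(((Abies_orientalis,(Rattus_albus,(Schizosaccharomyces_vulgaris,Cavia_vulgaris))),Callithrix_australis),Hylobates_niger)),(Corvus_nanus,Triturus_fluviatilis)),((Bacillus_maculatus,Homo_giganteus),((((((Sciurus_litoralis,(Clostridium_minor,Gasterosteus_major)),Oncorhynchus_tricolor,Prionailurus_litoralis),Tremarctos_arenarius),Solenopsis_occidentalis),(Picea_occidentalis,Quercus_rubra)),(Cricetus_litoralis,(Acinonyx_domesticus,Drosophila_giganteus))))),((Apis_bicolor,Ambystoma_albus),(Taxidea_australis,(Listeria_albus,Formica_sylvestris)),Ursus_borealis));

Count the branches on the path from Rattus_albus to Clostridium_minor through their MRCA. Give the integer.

The MRCA of Rattus_albus and Clostridium_minor is the node subtending (((Bufo_fluviatilis,(((Abies_orientalis,(Rattus_albus,(Schizosaccharomyces_vulgaris,Cavia_vulgaris))),Callithrix_australis),Hylobates_niger)),(Corvus_nanus,Triturus_fluviatilis)),((Bacillus_maculatus,Homo_giganteus),((((((Sciurus_litoralis,(Clostridium_minor,Gasterosteus_major)),Oncorhynchus_tricolor,Prionailurus_litoralis),Tremarctos_arenarius),Solenopsis_occidentalis),(Picea_occidentalis,Quercus_rubra)),(Cricetus_litoralis,(Acinonyx_domesticus,Drosophila_giganteus))))).
From Rattus_albus up to that node: 7 branches. From Clostridium_minor up to the same node: 9 branches. Total: 7 + 9 = 16.

16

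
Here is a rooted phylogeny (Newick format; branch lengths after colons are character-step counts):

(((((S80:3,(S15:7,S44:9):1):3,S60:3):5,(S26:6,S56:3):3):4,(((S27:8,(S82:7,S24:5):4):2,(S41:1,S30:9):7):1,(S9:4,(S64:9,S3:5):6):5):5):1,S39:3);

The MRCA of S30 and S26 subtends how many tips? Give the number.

The MRCA of S30 and S26 is the node subtending ((((S80,(S15,S44)),S60),(S26,S56)),(((S27,(S82,S24)),(S41,S30)),(S9,(S64,S3)))).
That clade contains 14 terminal taxa: S15, S24, S26, S27, S3, S30, S41, S44, S56, S60, S64, S80, S82, S9.

14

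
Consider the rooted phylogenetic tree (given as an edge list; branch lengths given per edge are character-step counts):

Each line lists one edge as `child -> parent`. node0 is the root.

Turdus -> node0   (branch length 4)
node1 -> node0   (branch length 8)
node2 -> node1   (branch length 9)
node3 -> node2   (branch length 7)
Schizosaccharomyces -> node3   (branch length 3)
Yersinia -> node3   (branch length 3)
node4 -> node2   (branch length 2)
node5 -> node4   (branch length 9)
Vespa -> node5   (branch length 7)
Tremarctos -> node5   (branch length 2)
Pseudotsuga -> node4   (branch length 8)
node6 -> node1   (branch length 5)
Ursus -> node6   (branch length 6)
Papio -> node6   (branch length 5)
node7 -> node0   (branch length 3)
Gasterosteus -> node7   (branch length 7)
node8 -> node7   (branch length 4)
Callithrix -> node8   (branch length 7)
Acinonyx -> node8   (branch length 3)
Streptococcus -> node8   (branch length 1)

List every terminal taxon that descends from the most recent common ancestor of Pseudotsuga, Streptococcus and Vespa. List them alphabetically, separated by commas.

Tracing Pseudotsuga: it sits inside ((Vespa,Tremarctos),Pseudotsuga).
Tracing Streptococcus: it sits inside (Callithrix,Acinonyx,Streptococcus).
Tracing Vespa: it sits inside (Vespa,Tremarctos).
The smallest clade enclosing all 3 is the whole tree (their MRCA is the root), so the answer is all 12 tips in alphabetical order.

Acinonyx, Callithrix, Gasterosteus, Papio, Pseudotsuga, Schizosaccharomyces, Streptococcus, Tremarctos, Turdus, Ursus, Vespa, Yersinia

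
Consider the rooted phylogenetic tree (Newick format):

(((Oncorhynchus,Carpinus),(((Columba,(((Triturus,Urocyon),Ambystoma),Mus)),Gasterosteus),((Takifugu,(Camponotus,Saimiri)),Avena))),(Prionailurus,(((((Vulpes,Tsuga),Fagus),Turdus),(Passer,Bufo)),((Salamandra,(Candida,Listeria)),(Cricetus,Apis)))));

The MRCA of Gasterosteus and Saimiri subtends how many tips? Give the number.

The MRCA of Gasterosteus and Saimiri is the node subtending (((Columba,(((Triturus,Urocyon),Ambystoma),Mus)),Gasterosteus),((Takifugu,(Camponotus,Saimiri)),Avena)).
That clade contains 10 terminal taxa: Ambystoma, Avena, Camponotus, Columba, Gasterosteus, Mus, Saimiri, Takifugu, Triturus, Urocyon.

10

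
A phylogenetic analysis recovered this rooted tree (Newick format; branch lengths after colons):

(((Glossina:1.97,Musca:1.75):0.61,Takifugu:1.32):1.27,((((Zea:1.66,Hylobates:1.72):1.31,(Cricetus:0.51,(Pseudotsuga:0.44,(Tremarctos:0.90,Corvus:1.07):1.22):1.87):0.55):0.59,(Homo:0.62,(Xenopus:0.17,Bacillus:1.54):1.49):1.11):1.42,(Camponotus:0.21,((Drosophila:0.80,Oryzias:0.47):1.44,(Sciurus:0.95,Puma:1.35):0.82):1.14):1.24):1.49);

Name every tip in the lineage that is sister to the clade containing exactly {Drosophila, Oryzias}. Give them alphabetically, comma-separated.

The clade containing exactly {Drosophila, Oryzias} attaches to the tree at the node subtending ((Drosophila,Oryzias),(Sciurus,Puma)).
The other lineage descending from that same node — the sister group — is (Sciurus,Puma); its 2 tips in alphabetical order are the answer.

Puma, Sciurus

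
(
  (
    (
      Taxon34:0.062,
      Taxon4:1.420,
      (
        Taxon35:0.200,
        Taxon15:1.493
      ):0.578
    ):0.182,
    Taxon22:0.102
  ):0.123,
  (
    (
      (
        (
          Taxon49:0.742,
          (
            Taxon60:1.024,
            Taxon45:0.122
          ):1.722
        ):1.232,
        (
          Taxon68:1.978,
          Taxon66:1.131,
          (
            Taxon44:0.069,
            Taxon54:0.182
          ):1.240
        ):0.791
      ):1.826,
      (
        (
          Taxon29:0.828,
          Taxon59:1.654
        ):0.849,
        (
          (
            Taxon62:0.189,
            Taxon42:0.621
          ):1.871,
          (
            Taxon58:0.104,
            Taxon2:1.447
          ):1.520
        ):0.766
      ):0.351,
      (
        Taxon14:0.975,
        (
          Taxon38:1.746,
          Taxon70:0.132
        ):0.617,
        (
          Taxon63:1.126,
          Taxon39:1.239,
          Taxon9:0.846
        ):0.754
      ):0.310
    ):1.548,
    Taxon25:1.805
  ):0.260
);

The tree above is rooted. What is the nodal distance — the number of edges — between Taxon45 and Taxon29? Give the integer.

The MRCA of Taxon45 and Taxon29 is the node subtending (((Taxon49,(Taxon60,Taxon45)),(Taxon68,Taxon66,(Taxon44,Taxon54))),((Taxon29,Taxon59),((Taxon62,Taxon42),(Taxon58,Taxon2))),(Taxon14,(Taxon38,Taxon70),(Taxon63,Taxon39,Taxon9))).
From Taxon45 up to that node: 4 branches. From Taxon29 up to the same node: 3 branches. Total: 4 + 3 = 7.

7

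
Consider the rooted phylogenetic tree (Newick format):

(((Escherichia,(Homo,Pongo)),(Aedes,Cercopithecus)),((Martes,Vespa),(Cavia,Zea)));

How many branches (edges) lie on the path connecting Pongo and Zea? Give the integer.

The MRCA of Pongo and Zea is the root of the tree.
From Pongo up to that node: 4 branches. From Zea up to the same node: 3 branches. Total: 4 + 3 = 7.

7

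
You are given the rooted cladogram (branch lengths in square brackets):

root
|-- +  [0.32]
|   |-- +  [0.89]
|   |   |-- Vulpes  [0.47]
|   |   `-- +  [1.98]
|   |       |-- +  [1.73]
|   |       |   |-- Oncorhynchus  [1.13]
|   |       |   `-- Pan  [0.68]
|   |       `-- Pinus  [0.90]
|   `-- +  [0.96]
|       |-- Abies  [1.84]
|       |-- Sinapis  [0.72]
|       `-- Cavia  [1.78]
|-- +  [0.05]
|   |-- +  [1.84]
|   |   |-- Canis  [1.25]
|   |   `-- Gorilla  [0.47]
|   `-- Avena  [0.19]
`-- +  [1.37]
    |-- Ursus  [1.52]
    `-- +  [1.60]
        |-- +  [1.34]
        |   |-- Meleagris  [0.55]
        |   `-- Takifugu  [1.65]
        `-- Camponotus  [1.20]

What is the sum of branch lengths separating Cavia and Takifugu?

9.02

The path runs Cavia → … → MRCA → … → Takifugu; the MRCA is the root of the tree.
Branch lengths along that path: 1.78 + 0.96 + 0.32 + 1.37 + 1.60 + 1.34 + 1.65 = 9.02.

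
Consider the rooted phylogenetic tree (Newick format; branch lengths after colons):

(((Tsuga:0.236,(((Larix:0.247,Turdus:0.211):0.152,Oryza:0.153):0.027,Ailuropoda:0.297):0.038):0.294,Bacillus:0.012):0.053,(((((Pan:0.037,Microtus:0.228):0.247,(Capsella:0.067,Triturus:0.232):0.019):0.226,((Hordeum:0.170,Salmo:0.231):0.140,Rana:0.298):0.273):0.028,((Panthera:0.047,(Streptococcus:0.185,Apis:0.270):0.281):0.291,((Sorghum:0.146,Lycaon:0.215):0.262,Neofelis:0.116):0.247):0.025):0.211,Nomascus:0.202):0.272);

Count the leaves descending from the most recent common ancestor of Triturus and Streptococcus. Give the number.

The MRCA of Triturus and Streptococcus is the node subtending ((((Pan,Microtus),(Capsella,Triturus)),((Hordeum,Salmo),Rana)),((Panthera,(Streptococcus,Apis)),((Sorghum,Lycaon),Neofelis))).
That clade contains 13 terminal taxa: Apis, Capsella, Hordeum, Lycaon, Microtus, Neofelis, Pan, Panthera, Rana, Salmo, Sorghum, Streptococcus, Triturus.

13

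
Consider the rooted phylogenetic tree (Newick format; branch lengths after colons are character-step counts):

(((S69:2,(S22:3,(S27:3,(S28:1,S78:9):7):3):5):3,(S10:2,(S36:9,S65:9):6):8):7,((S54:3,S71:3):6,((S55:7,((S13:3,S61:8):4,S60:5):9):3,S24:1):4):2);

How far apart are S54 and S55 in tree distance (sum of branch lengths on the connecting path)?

The path runs S54 → … → MRCA → … → S55; the MRCA is the node subtending ((S54,S71),((S55,((S13,S61),S60)),S24)).
Branch lengths along that path: 3 + 6 + 4 + 3 + 7 = 23.

23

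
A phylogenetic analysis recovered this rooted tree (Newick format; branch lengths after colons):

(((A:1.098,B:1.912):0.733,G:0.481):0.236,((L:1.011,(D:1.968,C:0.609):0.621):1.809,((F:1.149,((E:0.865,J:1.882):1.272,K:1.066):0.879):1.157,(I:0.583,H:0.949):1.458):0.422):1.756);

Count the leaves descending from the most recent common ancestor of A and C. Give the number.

The MRCA of A and C is the root, so the clade is the entire tree.
That clade contains 12 terminal taxa: A, B, C, D, E, F, G, H, I, J, K, L.

12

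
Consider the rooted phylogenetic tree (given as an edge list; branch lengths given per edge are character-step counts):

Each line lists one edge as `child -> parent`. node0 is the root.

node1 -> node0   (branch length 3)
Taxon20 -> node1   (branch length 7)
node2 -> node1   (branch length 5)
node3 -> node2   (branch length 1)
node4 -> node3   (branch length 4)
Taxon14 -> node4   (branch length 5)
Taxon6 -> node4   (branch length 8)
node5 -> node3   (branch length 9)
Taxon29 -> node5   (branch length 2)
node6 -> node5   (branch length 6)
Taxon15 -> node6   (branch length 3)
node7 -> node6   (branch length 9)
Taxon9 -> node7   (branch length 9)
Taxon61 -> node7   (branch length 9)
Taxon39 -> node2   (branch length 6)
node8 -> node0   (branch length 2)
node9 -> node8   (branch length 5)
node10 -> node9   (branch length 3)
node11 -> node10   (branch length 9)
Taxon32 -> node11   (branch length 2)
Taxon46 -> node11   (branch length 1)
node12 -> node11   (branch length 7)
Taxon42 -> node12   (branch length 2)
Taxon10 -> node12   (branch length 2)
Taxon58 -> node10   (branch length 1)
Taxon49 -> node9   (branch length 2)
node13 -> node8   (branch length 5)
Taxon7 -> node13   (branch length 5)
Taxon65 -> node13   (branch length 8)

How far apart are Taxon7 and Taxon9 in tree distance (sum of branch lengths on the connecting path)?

The path runs Taxon7 → … → MRCA → … → Taxon9; the MRCA is the root of the tree.
Branch lengths along that path: 5 + 5 + 2 + 3 + 5 + 1 + 9 + 6 + 9 + 9 = 54.

54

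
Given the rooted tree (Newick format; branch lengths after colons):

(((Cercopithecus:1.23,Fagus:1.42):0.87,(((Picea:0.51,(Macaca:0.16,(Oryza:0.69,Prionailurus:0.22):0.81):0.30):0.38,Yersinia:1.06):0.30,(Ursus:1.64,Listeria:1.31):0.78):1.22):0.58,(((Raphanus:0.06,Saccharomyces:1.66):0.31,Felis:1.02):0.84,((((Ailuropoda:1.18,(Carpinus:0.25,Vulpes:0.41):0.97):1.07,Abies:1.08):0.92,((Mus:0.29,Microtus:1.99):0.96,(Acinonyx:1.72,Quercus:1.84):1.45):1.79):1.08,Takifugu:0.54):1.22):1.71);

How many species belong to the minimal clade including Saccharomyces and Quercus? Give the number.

12

The MRCA of Saccharomyces and Quercus is the node subtending (((Raphanus,Saccharomyces),Felis),((((Ailuropoda,(Carpinus,Vulpes)),Abies),((Mus,Microtus),(Acinonyx,Quercus))),Takifugu)).
That clade contains 12 terminal taxa: Abies, Acinonyx, Ailuropoda, Carpinus, Felis, Microtus, Mus, Quercus, Raphanus, Saccharomyces, Takifugu, Vulpes.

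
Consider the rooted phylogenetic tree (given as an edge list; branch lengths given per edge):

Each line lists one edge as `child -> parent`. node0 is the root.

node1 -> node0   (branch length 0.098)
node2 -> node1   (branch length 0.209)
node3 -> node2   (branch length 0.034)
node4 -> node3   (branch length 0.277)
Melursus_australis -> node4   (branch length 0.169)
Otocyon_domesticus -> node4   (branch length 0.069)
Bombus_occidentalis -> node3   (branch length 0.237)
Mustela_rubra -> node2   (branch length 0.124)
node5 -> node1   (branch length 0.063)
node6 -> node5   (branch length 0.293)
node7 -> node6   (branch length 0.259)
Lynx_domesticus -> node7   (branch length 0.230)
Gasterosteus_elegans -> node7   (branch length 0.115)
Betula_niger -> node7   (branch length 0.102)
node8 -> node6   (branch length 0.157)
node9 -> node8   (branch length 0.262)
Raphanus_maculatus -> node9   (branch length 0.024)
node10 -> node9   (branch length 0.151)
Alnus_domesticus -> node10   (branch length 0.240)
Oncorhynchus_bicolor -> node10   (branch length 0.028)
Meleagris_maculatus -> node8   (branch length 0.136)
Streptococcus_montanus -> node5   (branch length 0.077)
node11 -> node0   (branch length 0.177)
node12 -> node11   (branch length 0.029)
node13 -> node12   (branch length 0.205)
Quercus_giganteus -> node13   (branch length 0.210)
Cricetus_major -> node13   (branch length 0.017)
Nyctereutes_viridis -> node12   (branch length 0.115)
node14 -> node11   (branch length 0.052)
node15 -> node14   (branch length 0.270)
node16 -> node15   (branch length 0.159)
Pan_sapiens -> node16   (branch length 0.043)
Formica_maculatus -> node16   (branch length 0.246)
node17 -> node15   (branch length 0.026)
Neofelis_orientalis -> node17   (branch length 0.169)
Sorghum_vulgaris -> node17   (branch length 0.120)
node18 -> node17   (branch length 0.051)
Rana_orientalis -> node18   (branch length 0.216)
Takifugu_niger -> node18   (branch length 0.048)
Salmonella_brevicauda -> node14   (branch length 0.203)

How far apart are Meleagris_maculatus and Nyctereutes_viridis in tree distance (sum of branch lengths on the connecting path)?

The path runs Meleagris_maculatus → … → MRCA → … → Nyctereutes_viridis; the MRCA is the root of the tree.
Branch lengths along that path: 0.136 + 0.157 + 0.293 + 0.063 + 0.098 + 0.177 + 0.029 + 0.115 = 1.068.

1.068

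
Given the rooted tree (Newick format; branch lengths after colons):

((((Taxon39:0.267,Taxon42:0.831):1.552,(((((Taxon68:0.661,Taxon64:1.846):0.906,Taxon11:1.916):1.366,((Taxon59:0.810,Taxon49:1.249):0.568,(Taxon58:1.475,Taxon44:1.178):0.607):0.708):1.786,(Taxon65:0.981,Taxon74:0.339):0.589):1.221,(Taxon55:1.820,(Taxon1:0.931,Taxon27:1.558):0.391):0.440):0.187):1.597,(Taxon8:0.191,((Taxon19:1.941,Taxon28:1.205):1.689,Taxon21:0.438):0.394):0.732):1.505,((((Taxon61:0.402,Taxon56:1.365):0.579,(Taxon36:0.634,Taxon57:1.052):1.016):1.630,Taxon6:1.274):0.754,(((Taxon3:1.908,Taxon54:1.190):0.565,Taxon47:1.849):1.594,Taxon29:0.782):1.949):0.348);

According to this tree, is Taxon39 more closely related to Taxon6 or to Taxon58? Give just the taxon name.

The MRCA of Taxon39 and Taxon58 subtends ((Taxon39,Taxon42),(((((Taxon68,Taxon64),Taxon11),((Taxon59,Taxon49),(Taxon58,Taxon44))),(Taxon65,Taxon74)),(Taxon55,(Taxon1,Taxon27)))) (14 taxa).
The MRCA of Taxon39 and Taxon6 is the root, subtending the entire tree (27 taxa).
The first is nested inside the second, so Taxon39 shares a more recent common ancestor with Taxon58.

Taxon58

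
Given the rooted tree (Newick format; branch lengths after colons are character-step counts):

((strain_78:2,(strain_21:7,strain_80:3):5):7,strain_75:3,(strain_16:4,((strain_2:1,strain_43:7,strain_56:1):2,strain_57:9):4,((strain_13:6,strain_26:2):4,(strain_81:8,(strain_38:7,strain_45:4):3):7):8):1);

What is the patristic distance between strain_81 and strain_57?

The path runs strain_81 → … → MRCA → … → strain_57; the MRCA is the node subtending (strain_16,((strain_2,strain_43,strain_56),strain_57),((strain_13,strain_26),(strain_81,(strain_38,strain_45)))).
Branch lengths along that path: 8 + 7 + 8 + 4 + 9 = 36.

36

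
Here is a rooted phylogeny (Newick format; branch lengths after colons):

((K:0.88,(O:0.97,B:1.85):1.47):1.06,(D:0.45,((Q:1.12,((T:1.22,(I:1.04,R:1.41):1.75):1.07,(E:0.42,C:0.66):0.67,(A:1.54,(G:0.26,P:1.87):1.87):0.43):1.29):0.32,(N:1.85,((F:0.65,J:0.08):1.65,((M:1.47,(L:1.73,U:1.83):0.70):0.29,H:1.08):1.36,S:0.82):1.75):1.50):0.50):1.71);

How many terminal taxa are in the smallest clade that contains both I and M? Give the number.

17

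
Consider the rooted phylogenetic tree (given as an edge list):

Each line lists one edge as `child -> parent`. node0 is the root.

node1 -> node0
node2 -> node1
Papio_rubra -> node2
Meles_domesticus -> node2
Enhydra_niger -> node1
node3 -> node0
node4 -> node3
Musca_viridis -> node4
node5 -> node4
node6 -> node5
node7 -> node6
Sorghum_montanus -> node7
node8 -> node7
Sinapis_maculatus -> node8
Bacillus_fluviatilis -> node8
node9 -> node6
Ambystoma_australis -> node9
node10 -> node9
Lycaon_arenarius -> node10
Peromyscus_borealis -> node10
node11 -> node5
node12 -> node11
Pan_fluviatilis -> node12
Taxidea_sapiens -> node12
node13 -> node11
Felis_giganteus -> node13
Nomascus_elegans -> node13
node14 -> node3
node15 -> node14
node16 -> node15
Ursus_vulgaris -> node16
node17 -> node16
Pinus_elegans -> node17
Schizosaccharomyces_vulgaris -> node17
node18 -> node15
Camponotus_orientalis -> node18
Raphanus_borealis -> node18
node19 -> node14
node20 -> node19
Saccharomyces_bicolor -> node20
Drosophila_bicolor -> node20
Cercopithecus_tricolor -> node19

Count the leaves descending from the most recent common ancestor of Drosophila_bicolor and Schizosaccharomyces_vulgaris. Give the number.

8

The MRCA of Drosophila_bicolor and Schizosaccharomyces_vulgaris is the node subtending (((Ursus_vulgaris,(Pinus_elegans,Schizosaccharomyces_vulgaris)),(Camponotus_orientalis,Raphanus_borealis)),((Saccharomyces_bicolor,Drosophila_bicolor),Cercopithecus_tricolor)).
That clade contains 8 terminal taxa: Camponotus_orientalis, Cercopithecus_tricolor, Drosophila_bicolor, Pinus_elegans, Raphanus_borealis, Saccharomyces_bicolor, Schizosaccharomyces_vulgaris, Ursus_vulgaris.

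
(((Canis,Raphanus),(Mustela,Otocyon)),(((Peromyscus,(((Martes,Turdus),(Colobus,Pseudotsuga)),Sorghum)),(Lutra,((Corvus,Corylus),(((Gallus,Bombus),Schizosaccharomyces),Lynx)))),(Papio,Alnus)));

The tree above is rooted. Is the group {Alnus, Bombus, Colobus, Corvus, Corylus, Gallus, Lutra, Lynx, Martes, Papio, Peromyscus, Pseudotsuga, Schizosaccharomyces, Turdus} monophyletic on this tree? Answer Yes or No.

The MRCA of the listed taxa subtends (((Peromyscus,(((Martes,Turdus),(Colobus,Pseudotsuga)),Sorghum)),(Lutra,((Corvus,Corylus),(((Gallus,Bombus),Schizosaccharomyces),Lynx)))),(Papio,Alnus)).
That clade also contains Sorghum, which is not in the proposed group, so the group is not monophyletic.

No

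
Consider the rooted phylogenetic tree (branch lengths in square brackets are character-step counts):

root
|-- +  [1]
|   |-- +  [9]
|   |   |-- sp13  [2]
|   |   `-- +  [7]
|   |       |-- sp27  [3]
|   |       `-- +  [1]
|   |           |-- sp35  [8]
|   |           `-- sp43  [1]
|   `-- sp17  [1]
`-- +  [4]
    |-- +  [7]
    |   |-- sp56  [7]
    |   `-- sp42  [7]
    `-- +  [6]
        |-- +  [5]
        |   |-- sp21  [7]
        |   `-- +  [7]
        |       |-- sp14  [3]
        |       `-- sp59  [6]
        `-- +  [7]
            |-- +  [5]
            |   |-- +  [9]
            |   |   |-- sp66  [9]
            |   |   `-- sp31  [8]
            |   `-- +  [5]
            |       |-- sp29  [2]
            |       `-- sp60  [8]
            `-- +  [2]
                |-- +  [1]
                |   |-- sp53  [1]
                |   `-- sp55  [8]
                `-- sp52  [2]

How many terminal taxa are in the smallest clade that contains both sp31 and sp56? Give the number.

The MRCA of sp31 and sp56 is the node subtending ((sp56,sp42),((sp21,(sp14,sp59)),(((sp66,sp31),(sp29,sp60)),((sp53,sp55),sp52)))).
That clade contains 12 terminal taxa: sp14, sp21, sp29, sp31, sp42, sp52, sp53, sp55, sp56, sp59, sp60, sp66.

12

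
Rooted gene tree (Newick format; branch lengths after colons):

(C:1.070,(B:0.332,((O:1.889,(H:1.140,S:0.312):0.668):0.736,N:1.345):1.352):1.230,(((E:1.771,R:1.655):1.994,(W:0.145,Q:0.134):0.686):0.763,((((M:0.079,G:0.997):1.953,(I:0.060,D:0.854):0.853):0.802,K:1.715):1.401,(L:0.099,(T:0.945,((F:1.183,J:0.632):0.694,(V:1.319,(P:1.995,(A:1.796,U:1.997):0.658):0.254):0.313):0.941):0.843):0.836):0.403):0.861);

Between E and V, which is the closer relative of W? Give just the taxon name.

The MRCA of W and E subtends ((E,R),(W,Q)) (4 taxa).
The MRCA of W and V subtends (((E,R),(W,Q)),((((M,G),(I,D)),K),(L,(T,((F,J),(V,(P,(A,U)))))))) (17 taxa).
The first is nested inside the second, so W shares a more recent common ancestor with E.

E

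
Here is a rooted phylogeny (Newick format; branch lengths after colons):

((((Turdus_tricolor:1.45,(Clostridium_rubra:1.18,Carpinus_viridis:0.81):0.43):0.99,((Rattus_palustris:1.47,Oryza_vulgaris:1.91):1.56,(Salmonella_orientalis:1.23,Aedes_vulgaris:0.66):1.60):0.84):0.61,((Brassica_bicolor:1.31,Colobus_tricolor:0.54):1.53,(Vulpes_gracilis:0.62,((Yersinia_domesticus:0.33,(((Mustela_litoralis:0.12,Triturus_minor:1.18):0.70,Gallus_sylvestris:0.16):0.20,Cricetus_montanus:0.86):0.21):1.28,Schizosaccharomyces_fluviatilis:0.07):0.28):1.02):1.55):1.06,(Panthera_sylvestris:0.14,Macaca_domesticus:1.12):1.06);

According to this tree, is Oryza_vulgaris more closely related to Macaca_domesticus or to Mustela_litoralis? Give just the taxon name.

The MRCA of Oryza_vulgaris and Mustela_litoralis subtends (((Turdus_tricolor,(Clostridium_rubra,Carpinus_viridis)),((Rattus_palustris,Oryza_vulgaris),(Salmonella_orientalis,Aedes_vulgaris))),((Brassica_bicolor,Colobus_tricolor),(Vulpes_gracilis,((Yersinia_domesticus,(((Mustela_litoralis,Triturus_minor),Gallus_sylvestris),Cricetus_montanus)),Schizosaccharomyces_fluviatilis)))) (16 taxa).
The MRCA of Oryza_vulgaris and Macaca_domesticus is the root, subtending the entire tree (18 taxa).
The first is nested inside the second, so Oryza_vulgaris shares a more recent common ancestor with Mustela_litoralis.

Mustela_litoralis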